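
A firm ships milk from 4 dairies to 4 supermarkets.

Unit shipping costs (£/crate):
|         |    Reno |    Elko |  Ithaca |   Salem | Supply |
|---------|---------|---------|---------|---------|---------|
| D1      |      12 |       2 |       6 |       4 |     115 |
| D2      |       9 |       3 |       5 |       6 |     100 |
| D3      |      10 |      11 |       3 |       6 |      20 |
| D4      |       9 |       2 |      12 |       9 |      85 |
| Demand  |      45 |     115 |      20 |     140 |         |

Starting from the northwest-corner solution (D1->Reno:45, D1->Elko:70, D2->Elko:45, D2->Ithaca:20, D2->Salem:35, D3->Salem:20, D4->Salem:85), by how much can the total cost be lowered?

675

Current plan cost = 45·12 + 70·2 + 45·3 + 20·5 + 35·6 + 20·6 + 85·9 = £2010.
Optimal plan:
  D1→Salem: 115 × £4 = £460
  D2→Reno: 45 × £9 = £405
  D2→Elko: 30 × £3 = £90
  D2→Salem: 25 × £6 = £150
  D3→Ithaca: 20 × £3 = £60
  D4→Elko: 85 × £2 = £170
Optimal cost = £1335.
Saving = 2010 − 1335 = £675.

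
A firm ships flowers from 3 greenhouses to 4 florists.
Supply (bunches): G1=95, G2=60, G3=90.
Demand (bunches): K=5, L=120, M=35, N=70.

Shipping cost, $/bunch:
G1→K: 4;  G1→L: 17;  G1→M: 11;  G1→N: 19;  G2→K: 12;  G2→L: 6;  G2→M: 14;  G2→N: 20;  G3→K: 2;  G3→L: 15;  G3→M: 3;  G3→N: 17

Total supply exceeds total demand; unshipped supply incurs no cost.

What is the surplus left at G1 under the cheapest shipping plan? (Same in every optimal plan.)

An optimal plan:
  G1–K: 5 bunches
  G1–L: 60 bunches
  G1–N: 15 bunches
  G2–L: 60 bunches
  G3–M: 35 bunches
  G3–N: 55 bunches
Total cost = $2725.
G1 ships 80 of its 95, leaving 15.

15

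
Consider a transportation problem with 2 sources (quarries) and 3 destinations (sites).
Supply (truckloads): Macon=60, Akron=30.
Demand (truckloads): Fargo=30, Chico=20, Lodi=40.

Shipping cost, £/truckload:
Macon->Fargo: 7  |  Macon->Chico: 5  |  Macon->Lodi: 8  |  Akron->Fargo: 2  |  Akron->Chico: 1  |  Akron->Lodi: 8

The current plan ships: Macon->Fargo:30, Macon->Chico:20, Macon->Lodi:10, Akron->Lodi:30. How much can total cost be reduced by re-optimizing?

150

Current plan cost = 30·7 + 20·5 + 10·8 + 30·8 = £630.
Optimal plan:
  Macon to Chico: 20 × £5 = £100
  Macon to Lodi: 40 × £8 = £320
  Akron to Fargo: 30 × £2 = £60
Optimal cost = £480.
Saving = 630 − 480 = £150.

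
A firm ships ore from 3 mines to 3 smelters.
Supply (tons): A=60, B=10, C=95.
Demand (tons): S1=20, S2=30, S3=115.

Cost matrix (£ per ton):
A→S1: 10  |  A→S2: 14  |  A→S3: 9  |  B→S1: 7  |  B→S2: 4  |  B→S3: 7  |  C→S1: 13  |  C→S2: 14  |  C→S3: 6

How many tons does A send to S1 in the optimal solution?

Solving gives:
  A–S1: 20 × £10 = £200
  A–S2: 20 × £14 = £280
  A–S3: 20 × £9 = £180
  B–S2: 10 × £4 = £40
  C–S3: 95 × £6 = £570
Total cost = £1270.
So A→S1 carries 20 tons.

20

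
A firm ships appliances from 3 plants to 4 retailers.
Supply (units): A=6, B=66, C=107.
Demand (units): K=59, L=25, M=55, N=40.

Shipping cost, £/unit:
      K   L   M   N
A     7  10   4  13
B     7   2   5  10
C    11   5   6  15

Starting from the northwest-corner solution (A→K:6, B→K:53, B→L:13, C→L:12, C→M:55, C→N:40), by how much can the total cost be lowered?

Current plan cost = 6·7 + 53·7 + 13·2 + 12·5 + 55·6 + 40·15 = £1429.
Optimal plan:
  A→K: 6 × £7 = £42
  B→K: 26 × £7 = £182
  B→N: 40 × £10 = £400
  C→K: 27 × £11 = £297
  C→L: 25 × £5 = £125
  C→M: 55 × £6 = £330
Optimal cost = £1376.
Saving = 1429 − 1376 = £53.

53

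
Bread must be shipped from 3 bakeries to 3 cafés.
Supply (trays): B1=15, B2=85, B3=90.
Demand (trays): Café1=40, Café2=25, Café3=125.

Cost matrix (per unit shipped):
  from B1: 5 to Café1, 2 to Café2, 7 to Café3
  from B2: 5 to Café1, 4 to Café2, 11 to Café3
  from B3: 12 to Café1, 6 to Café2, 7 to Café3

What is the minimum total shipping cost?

A cheapest plan:
  B1–Café3: 15 trays
  B2–Café1: 40 trays
  B2–Café2: 25 trays
  B2–Café3: 20 trays
  B3–Café3: 90 trays
Total cost = 1255.
(Supply check: B1 ships 15; B2 ships 85; B3 ships 90.)

1255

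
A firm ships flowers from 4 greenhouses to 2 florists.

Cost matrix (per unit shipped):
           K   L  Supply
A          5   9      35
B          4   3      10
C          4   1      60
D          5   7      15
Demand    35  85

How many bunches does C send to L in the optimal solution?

60

The minimum-cost plan:
  A→K: 35 × 5 = 175
  B→L: 10 × 3 = 30
  C→L: 60 × 1 = 60
  D→L: 15 × 7 = 105
Total cost = 370.
So C→L carries 60 bunches.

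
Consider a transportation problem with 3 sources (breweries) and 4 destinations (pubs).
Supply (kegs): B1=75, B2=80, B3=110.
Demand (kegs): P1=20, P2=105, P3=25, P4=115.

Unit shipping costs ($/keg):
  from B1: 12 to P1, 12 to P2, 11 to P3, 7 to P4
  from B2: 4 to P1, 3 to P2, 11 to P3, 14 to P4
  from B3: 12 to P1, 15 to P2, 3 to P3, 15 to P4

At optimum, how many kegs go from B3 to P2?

25

The minimum-cost plan:
  B1->P4: 75 × $7 = $525
  B2->P2: 80 × $3 = $240
  B3->P1: 20 × $12 = $240
  B3->P2: 25 × $15 = $375
  B3->P3: 25 × $3 = $75
  B3->P4: 40 × $15 = $600
Total cost = $2055.
So B3→P2 carries 25 kegs.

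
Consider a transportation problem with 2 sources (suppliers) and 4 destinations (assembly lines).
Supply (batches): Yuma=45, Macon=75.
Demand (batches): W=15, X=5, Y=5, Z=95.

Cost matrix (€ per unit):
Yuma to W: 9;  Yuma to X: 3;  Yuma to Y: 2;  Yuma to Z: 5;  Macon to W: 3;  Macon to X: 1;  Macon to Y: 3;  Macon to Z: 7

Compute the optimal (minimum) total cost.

640

One minimum-cost allocation:
  Yuma to Z: 45 batches
  Macon to W: 15 batches
  Macon to X: 5 batches
  Macon to Y: 5 batches
  Macon to Z: 50 batches
Total cost = €640.
(Supply check: Yuma ships 45; Macon ships 75.)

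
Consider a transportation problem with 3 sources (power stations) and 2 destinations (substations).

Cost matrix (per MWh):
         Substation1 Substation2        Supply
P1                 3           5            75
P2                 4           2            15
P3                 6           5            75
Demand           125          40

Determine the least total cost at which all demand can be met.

680

An optimal shipping plan:
  P1->Substation1: 75 × 3 = 225
  P2->Substation2: 15 × 2 = 30
  P3->Substation1: 50 × 6 = 300
  P3->Substation2: 25 × 5 = 125
Total = 225 + 30 + 300 + 125 = 680.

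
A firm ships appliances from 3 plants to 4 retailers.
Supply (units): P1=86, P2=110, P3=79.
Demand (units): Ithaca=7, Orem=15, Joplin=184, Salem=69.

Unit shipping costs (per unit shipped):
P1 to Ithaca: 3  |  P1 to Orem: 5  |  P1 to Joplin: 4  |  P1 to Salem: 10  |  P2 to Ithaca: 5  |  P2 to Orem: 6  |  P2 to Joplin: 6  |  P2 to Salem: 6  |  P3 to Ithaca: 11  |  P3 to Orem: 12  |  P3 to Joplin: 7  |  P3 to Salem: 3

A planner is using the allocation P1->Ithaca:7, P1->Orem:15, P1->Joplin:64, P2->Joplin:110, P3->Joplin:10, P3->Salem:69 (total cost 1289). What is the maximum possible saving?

Current plan cost = 7·3 + 15·5 + 64·4 + 110·6 + 10·7 + 69·3 = 1289.
Optimal plan:
  P1 to Joplin: 86 units
  P2 to Ithaca: 7 units
  P2 to Orem: 15 units
  P2 to Joplin: 88 units
  P3 to Joplin: 10 units
  P3 to Salem: 69 units
Optimal cost = 1274.
Saving = 1289 − 1274 = 15.

15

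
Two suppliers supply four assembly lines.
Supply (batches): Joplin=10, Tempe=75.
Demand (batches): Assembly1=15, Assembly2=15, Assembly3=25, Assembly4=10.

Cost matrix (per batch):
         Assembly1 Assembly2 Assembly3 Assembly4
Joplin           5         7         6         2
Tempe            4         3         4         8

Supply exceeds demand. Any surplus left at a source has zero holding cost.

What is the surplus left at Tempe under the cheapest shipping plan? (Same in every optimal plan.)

Minimum-cost shipments:
  Joplin–Assembly4: 10 × 2 = 20
  Tempe–Assembly1: 15 × 4 = 60
  Tempe–Assembly2: 15 × 3 = 45
  Tempe–Assembly3: 25 × 4 = 100
Total cost = 225.
Tempe ships 55 of its 75, leaving 20.

20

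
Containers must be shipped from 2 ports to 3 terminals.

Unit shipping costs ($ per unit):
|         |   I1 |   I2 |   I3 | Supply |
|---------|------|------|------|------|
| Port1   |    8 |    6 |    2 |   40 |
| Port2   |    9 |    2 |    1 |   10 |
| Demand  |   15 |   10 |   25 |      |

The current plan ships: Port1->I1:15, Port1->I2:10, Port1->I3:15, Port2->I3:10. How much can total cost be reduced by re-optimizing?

30

Current plan cost = 15·8 + 10·6 + 15·2 + 10·1 = $220.
Optimal plan:
  Port1–I1: 15 × $8 = $120
  Port1–I3: 25 × $2 = $50
  Port2–I2: 10 × $2 = $20
Optimal cost = $190.
Saving = 220 − 190 = $30.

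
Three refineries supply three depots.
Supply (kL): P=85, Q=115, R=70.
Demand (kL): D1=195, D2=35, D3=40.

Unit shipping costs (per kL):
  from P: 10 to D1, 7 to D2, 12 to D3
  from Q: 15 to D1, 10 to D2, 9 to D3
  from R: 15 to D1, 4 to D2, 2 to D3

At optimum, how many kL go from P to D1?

85

Optimal shipments:
  P–D1: 85 × 10 = 850
  Q–D1: 110 × 15 = 1650
  Q–D2: 5 × 10 = 50
  R–D2: 30 × 4 = 120
  R–D3: 40 × 2 = 80
Total cost = 2750.
So P→D1 carries 85 kL.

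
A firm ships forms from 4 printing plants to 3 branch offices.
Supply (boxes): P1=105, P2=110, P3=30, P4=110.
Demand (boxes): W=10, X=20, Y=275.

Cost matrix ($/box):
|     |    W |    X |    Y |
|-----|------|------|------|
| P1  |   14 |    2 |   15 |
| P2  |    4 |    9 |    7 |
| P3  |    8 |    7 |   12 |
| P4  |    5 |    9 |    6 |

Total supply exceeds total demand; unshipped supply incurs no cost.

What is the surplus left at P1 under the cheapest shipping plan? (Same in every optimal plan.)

An optimal plan:
  P1–X: 20 × $2 = $40
  P1–Y: 35 × $15 = $525
  P2–Y: 110 × $7 = $770
  P3–W: 10 × $8 = $80
  P3–Y: 20 × $12 = $240
  P4–Y: 110 × $6 = $660
Total cost = $2315.
P1 ships 55 of its 105, leaving 50.

50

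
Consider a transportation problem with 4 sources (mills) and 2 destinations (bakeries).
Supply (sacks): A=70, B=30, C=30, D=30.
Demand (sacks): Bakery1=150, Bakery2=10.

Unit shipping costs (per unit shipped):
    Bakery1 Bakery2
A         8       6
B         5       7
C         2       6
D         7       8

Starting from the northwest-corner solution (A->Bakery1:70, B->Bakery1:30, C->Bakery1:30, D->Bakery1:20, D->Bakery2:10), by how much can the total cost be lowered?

Current plan cost = 70·8 + 30·5 + 30·2 + 20·7 + 10·8 = 990.
Optimal plan:
  A to Bakery1: 60 × 8 = 480
  A to Bakery2: 10 × 6 = 60
  B to Bakery1: 30 × 5 = 150
  C to Bakery1: 30 × 2 = 60
  D to Bakery1: 30 × 7 = 210
Optimal cost = 960.
Saving = 990 − 960 = 30.

30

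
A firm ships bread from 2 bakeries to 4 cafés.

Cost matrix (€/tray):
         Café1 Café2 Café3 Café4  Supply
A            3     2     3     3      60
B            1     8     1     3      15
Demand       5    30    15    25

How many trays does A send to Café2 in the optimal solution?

Solving gives:
  A->Café1: 5 × €3 = €15
  A->Café2: 30 × €2 = €60
  A->Café4: 25 × €3 = €75
  B->Café3: 15 × €1 = €15
Total cost = €165.
So A→Café2 carries 30 trays.

30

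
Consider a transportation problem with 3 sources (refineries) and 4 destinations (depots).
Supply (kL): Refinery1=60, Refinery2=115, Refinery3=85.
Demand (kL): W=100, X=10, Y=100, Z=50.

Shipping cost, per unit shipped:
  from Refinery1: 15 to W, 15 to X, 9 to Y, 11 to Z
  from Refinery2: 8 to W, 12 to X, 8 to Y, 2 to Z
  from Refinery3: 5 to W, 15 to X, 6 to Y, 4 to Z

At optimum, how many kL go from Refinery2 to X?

Solving gives:
  Refinery1→Y: 60 × 9 = 540
  Refinery2→W: 15 × 8 = 120
  Refinery2→X: 10 × 12 = 120
  Refinery2→Y: 40 × 8 = 320
  Refinery2→Z: 50 × 2 = 100
  Refinery3→W: 85 × 5 = 425
Total cost = 1625.
So Refinery2→X carries 10 kL.

10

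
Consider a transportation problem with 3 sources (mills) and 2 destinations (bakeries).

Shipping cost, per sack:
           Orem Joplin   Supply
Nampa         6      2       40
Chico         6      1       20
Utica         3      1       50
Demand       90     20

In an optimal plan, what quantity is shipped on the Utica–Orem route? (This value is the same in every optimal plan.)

Solving gives:
  Nampa–Orem: 40 sacks
  Chico–Joplin: 20 sacks
  Utica–Orem: 50 sacks
Total cost = 410.
So Utica→Orem carries 50 sacks.

50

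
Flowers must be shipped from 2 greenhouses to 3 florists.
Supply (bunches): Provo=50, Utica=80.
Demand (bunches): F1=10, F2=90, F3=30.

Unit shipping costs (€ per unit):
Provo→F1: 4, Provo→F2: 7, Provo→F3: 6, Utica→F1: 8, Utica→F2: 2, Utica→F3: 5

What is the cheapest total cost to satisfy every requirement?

An optimal shipping plan:
  Provo->F1: 10 × €4 = €40
  Provo->F2: 10 × €7 = €70
  Provo->F3: 30 × €6 = €180
  Utica->F2: 80 × €2 = €160
Total = 40 + 70 + 180 + 160 = €450.

450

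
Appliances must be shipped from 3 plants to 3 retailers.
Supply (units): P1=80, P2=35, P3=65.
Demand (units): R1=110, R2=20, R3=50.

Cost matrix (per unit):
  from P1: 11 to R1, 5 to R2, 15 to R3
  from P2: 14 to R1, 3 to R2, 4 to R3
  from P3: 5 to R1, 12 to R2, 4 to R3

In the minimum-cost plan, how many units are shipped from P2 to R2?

0

Optimal shipments:
  P1→R1: 60 × 11 = 660
  P1→R2: 20 × 5 = 100
  P2→R3: 35 × 4 = 140
  P3→R1: 50 × 5 = 250
  P3→R3: 15 × 4 = 60
Total cost = 1210.
The route P2→R2 is not used.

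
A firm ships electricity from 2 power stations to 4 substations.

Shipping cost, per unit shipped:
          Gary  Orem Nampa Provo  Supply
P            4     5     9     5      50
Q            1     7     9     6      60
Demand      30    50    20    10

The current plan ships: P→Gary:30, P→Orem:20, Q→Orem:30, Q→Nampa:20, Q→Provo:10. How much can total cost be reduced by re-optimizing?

150

Current plan cost = 30·4 + 20·5 + 30·7 + 20·9 + 10·6 = 670.
Optimal plan:
  P→Orem: 50 × 5 = 250
  Q→Gary: 30 × 1 = 30
  Q→Nampa: 20 × 9 = 180
  Q→Provo: 10 × 6 = 60
Optimal cost = 520.
Saving = 670 − 520 = 150.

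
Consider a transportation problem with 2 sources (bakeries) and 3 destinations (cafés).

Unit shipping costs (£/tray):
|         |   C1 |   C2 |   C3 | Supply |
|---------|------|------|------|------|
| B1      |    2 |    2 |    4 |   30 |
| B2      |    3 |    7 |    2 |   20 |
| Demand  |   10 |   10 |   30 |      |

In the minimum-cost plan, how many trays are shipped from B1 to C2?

Optimal shipments:
  B1→C1: 10 × £2 = £20
  B1→C2: 10 × £2 = £20
  B1→C3: 10 × £4 = £40
  B2→C3: 20 × £2 = £40
Total cost = £120.
So B1→C2 carries 10 trays.

10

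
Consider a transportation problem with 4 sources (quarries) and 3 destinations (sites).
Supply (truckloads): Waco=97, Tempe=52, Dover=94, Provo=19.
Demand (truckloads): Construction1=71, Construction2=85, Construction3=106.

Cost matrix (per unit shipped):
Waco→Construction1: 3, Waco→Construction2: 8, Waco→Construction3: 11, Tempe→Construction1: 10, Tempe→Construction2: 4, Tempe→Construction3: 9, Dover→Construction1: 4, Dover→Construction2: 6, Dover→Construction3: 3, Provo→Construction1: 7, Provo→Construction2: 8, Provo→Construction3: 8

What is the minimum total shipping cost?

1063

An optimal shipping plan:
  Waco->Construction1: 71 truckloads
  Waco->Construction2: 26 truckloads
  Tempe->Construction2: 52 truckloads
  Dover->Construction3: 94 truckloads
  Provo->Construction2: 7 truckloads
  Provo->Construction3: 12 truckloads
Total cost = 1063.
(Supply check: Waco ships 97; Tempe ships 52; Dover ships 94; Provo ships 19.)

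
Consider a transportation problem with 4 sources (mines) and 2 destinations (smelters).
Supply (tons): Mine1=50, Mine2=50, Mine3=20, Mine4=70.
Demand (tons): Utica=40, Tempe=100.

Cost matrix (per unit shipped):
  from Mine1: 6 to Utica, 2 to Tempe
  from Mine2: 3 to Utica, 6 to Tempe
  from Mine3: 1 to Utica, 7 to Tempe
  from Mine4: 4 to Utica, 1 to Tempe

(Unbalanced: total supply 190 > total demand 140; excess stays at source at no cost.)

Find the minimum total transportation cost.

Optimal allocation:
  Mine1–Tempe: 30 × 2 = 60
  Mine2–Utica: 20 × 3 = 60
  Mine3–Utica: 20 × 1 = 20
  Mine4–Tempe: 70 × 1 = 70
Total = 60 + 60 + 20 + 70 = 210.

210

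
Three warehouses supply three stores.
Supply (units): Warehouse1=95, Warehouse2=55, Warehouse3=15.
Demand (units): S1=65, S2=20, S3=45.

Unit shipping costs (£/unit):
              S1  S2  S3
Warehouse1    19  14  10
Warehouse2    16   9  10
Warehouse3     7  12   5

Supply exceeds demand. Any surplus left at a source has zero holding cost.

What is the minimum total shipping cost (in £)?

1580

Optimal allocation:
  Warehouse1->S1: 15 units
  Warehouse1->S3: 45 units
  Warehouse2->S1: 35 units
  Warehouse2->S2: 20 units
  Warehouse3->S1: 15 units
Total cost = £1580.
(Supply check: Warehouse1 ships 60; Warehouse2 ships 55; Warehouse3 ships 15.)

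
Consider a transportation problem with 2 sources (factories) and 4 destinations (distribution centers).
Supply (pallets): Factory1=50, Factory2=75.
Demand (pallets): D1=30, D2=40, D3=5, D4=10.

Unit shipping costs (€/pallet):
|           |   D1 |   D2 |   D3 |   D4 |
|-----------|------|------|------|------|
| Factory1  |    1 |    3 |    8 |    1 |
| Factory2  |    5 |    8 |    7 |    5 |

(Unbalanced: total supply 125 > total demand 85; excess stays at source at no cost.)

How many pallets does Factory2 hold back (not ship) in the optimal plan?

40

Minimum-cost shipments:
  Factory1->D1: 10 × €1 = €10
  Factory1->D2: 40 × €3 = €120
  Factory2->D1: 20 × €5 = €100
  Factory2->D3: 5 × €7 = €35
  Factory2->D4: 10 × €5 = €50
Total cost = €315.
Factory2 ships 35 of its 75, leaving 40.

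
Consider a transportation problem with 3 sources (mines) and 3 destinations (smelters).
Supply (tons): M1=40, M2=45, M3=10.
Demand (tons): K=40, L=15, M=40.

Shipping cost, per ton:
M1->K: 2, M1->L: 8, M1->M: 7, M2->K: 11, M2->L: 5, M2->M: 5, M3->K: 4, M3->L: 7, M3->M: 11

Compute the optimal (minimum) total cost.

One minimum-cost allocation:
  M1->K: 40 × 2 = 80
  M2->L: 5 × 5 = 25
  M2->M: 40 × 5 = 200
  M3->L: 10 × 7 = 70
Total = 80 + 25 + 200 + 70 = 375.

375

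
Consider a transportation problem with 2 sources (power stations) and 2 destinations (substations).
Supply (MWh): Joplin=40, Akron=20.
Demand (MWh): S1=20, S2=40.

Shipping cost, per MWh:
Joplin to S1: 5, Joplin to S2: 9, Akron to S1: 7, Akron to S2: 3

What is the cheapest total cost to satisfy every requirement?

Optimal allocation:
  Joplin->S1: 20 MWh
  Joplin->S2: 20 MWh
  Akron->S2: 20 MWh
Total cost = 340.
(Supply check: Joplin ships 40; Akron ships 20.)

340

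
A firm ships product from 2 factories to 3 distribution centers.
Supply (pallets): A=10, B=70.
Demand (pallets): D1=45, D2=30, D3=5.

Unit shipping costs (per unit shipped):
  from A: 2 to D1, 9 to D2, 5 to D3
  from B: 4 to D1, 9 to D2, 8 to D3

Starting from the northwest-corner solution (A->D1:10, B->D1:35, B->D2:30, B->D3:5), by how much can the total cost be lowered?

Current plan cost = 10·2 + 35·4 + 30·9 + 5·8 = 470.
Optimal plan:
  A to D1: 5 pallets
  A to D3: 5 pallets
  B to D1: 40 pallets
  B to D2: 30 pallets
Optimal cost = 465.
Saving = 470 − 465 = 5.

5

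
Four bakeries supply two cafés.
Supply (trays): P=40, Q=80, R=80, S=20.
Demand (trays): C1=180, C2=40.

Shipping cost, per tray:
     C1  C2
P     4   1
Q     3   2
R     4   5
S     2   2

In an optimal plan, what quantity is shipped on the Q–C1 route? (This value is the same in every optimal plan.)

80

Solving gives:
  P to C2: 40 × 1 = 40
  Q to C1: 80 × 3 = 240
  R to C1: 80 × 4 = 320
  S to C1: 20 × 2 = 40
Total cost = 640.
So Q→C1 carries 80 trays.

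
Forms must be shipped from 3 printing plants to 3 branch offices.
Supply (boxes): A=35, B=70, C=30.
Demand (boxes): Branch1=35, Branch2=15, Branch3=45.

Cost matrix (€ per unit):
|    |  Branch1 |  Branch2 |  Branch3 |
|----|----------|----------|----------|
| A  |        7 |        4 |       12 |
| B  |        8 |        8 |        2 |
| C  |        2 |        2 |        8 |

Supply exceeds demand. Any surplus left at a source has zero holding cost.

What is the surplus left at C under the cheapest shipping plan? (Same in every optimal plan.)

An optimal plan:
  A–Branch1: 5 × €7 = €35
  A–Branch2: 15 × €4 = €60
  B–Branch3: 45 × €2 = €90
  C–Branch1: 30 × €2 = €60
Total cost = €245.
C ships 30 of its 30, leaving 0.

0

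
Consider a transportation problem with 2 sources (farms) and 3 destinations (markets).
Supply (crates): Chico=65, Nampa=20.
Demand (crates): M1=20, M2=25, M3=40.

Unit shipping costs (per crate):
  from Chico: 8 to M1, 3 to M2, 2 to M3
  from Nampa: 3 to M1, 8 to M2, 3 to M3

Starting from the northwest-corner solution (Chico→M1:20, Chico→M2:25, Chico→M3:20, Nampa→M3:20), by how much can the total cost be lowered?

120

Current plan cost = 20·8 + 25·3 + 20·2 + 20·3 = 335.
Optimal plan:
  Chico–M2: 25 × 3 = 75
  Chico–M3: 40 × 2 = 80
  Nampa–M1: 20 × 3 = 60
Optimal cost = 215.
Saving = 335 − 215 = 120.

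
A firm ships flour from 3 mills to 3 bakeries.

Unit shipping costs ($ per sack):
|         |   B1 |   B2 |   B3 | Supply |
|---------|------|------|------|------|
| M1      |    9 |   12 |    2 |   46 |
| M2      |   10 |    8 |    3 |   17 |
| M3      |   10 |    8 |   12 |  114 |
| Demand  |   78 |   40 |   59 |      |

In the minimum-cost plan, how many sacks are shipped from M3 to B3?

Solving gives:
  M1→B3: 46 × $2 = $92
  M2→B1: 4 × $10 = $40
  M2→B3: 13 × $3 = $39
  M3→B1: 74 × $10 = $740
  M3→B2: 40 × $8 = $320
Total cost = $1231.
The route M3→B3 is not used.

0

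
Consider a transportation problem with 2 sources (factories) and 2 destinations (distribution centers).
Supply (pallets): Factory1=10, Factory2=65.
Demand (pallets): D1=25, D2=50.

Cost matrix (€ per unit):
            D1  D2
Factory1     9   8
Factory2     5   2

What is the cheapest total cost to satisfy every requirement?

265

An optimal shipping plan:
  Factory1→D1: 10 × €9 = €90
  Factory2→D1: 15 × €5 = €75
  Factory2→D2: 50 × €2 = €100
Total = 90 + 75 + 100 = €265.
(Supply check: Factory1 ships 10; Factory2 ships 65.)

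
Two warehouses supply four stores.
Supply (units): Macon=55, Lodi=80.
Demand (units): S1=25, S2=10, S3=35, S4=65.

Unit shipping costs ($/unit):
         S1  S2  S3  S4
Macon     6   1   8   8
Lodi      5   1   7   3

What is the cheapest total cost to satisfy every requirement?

Optimal allocation:
  Macon→S1: 25 units
  Macon→S2: 10 units
  Macon→S3: 20 units
  Lodi→S3: 15 units
  Lodi→S4: 65 units
Total cost = $620.

620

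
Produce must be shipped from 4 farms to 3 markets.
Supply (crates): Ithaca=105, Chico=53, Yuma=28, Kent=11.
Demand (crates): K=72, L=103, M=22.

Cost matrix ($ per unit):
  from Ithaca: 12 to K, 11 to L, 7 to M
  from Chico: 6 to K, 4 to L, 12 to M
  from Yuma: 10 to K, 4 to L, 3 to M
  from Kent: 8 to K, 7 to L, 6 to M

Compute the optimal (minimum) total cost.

A cheapest plan:
  Ithaca to K: 61 crates
  Ithaca to L: 22 crates
  Ithaca to M: 22 crates
  Chico to L: 53 crates
  Yuma to L: 28 crates
  Kent to K: 11 crates
Total cost = $1540.
(Supply check: Ithaca ships 105; Chico ships 53; Yuma ships 28; Kent ships 11.)

1540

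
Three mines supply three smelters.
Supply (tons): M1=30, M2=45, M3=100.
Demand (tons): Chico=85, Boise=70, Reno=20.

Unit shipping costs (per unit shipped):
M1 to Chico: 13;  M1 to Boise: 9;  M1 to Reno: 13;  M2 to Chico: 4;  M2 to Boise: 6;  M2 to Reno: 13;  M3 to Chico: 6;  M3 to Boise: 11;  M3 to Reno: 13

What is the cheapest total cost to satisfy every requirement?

1265

An optimal shipping plan:
  M1–Boise: 25 tons
  M1–Reno: 5 tons
  M2–Boise: 45 tons
  M3–Chico: 85 tons
  M3–Reno: 15 tons
Total cost = 1265.
(Supply check: M1 ships 30; M2 ships 45; M3 ships 100.)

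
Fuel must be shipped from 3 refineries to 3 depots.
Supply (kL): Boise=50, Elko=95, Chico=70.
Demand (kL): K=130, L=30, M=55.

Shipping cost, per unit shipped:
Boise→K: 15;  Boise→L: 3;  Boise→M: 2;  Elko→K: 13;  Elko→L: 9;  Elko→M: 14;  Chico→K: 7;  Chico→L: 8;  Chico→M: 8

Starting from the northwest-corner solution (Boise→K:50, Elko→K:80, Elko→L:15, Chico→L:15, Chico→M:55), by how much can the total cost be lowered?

Current plan cost = 50·15 + 80·13 + 15·9 + 15·8 + 55·8 = 2485.
Optimal plan:
  Boise–M: 50 kL
  Elko–K: 65 kL
  Elko–L: 30 kL
  Chico–K: 65 kL
  Chico–M: 5 kL
Optimal cost = 1710.
Saving = 2485 − 1710 = 775.

775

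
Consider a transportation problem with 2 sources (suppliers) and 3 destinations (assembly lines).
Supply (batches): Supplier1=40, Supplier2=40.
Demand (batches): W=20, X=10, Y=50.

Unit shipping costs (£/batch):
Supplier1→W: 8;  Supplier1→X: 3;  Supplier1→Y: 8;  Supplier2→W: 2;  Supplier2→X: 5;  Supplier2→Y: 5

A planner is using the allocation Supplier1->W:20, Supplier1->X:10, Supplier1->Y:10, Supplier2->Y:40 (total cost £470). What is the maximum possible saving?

Current plan cost = 20·8 + 10·3 + 10·8 + 40·5 = £470.
Optimal plan:
  Supplier1→X: 10 batches
  Supplier1→Y: 30 batches
  Supplier2→W: 20 batches
  Supplier2→Y: 20 batches
Optimal cost = £410.
Saving = 470 − 410 = £60.

60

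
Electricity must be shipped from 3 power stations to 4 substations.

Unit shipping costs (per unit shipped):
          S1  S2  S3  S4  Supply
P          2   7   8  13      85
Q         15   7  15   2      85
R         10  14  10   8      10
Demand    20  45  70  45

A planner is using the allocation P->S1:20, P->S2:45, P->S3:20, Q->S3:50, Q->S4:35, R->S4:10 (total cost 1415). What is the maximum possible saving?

Current plan cost = 20·2 + 45·7 + 20·8 + 50·15 + 35·2 + 10·8 = 1415.
Optimal plan:
  P->S1: 20 × 2 = 40
  P->S2: 5 × 7 = 35
  P->S3: 60 × 8 = 480
  Q->S2: 40 × 7 = 280
  Q->S4: 45 × 2 = 90
  R->S3: 10 × 10 = 100
Optimal cost = 1025.
Saving = 1415 − 1025 = 390.

390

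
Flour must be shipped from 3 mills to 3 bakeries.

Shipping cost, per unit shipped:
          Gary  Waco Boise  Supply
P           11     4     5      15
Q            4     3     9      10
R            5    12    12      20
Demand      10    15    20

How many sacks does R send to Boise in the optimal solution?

Solving gives:
  P->Waco: 5 × 4 = 20
  P->Boise: 10 × 5 = 50
  Q->Waco: 10 × 3 = 30
  R->Gary: 10 × 5 = 50
  R->Boise: 10 × 12 = 120
Total cost = 270.
So R→Boise carries 10 sacks.

10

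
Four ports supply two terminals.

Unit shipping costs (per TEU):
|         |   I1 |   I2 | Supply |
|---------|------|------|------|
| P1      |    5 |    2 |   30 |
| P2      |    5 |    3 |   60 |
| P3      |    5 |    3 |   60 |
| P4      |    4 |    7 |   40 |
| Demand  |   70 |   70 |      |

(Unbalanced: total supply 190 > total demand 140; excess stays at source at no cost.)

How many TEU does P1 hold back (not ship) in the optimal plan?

0

An optimal plan:
  P1–I2: 30 × 2 = 60
  P2–I2: 40 × 3 = 120
  P3–I1: 30 × 5 = 150
  P4–I1: 40 × 4 = 160
Total cost = 490.
P1 ships 30 of its 30, leaving 0.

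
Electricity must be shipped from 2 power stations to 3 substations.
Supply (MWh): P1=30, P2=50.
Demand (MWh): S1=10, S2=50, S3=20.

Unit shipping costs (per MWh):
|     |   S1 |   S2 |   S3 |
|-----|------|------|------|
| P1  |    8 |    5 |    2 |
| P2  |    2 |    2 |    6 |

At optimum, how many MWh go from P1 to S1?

Solving gives:
  P1->S2: 10 × 5 = 50
  P1->S3: 20 × 2 = 40
  P2->S1: 10 × 2 = 20
  P2->S2: 40 × 2 = 80
Total cost = 190.
The route P1→S1 is not used.

0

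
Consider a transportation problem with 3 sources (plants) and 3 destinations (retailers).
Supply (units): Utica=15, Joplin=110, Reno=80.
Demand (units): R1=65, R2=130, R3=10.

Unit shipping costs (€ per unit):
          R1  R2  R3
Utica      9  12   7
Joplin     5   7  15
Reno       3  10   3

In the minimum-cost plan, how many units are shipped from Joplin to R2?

110

Solving gives:
  Utica to R2: 15 × €12 = €180
  Joplin to R2: 110 × €7 = €770
  Reno to R1: 65 × €3 = €195
  Reno to R2: 5 × €10 = €50
  Reno to R3: 10 × €3 = €30
Total cost = €1225.
So Joplin→R2 carries 110 units.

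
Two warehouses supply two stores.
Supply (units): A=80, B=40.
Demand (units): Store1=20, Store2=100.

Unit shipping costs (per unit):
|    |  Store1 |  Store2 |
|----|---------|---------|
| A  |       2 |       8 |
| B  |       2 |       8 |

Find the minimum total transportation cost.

840

A cheapest plan:
  A→Store2: 80 × 8 = 640
  B→Store1: 20 × 2 = 40
  B→Store2: 20 × 8 = 160
Total = 640 + 40 + 160 = 840.
(Supply check: A ships 80; B ships 40.)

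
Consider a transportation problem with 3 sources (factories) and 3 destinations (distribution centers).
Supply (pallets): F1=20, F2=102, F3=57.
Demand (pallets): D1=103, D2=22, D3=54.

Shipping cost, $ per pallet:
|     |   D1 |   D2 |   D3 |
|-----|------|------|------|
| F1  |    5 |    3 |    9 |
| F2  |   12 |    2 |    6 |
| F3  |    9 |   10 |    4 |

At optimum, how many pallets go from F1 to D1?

Optimal shipments:
  F1 to D1: 20 pallets
  F2 to D1: 26 pallets
  F2 to D2: 22 pallets
  F2 to D3: 54 pallets
  F3 to D1: 57 pallets
Total cost = $1293.
So F1→D1 carries 20 pallets.

20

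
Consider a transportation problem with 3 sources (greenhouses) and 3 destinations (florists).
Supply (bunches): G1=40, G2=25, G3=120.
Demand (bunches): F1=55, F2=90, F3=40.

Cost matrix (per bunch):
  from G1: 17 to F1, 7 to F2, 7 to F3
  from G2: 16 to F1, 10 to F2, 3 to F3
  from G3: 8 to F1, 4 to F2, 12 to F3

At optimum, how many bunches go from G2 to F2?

0

The minimum-cost plan:
  G1 to F2: 25 × 7 = 175
  G1 to F3: 15 × 7 = 105
  G2 to F3: 25 × 3 = 75
  G3 to F1: 55 × 8 = 440
  G3 to F2: 65 × 4 = 260
Total cost = 1055.
The route G2→F2 is not used.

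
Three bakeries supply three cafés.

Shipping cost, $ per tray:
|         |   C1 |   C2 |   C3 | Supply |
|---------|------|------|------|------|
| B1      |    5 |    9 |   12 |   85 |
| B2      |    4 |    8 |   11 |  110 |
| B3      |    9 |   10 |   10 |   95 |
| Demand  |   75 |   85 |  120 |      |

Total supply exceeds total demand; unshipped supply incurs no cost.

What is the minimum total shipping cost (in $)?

2280

An optimal shipping plan:
  B1–C2: 75 trays
  B2–C1: 75 trays
  B2–C2: 10 trays
  B2–C3: 25 trays
  B3–C3: 95 trays
Total cost = $2280.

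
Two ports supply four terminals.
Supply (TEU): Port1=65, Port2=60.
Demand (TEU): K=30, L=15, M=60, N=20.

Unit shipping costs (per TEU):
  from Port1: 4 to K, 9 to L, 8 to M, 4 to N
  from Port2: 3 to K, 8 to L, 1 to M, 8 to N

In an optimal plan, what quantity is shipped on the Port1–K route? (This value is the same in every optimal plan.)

The minimum-cost plan:
  Port1->K: 30 × 4 = 120
  Port1->L: 15 × 9 = 135
  Port1->N: 20 × 4 = 80
  Port2->M: 60 × 1 = 60
Total cost = 395.
So Port1→K carries 30 TEU.

30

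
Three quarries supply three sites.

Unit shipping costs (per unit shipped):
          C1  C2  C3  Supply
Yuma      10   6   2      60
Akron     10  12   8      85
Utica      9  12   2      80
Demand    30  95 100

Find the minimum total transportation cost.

1400

An optimal shipping plan:
  Yuma–C2: 60 truckloads
  Akron–C1: 30 truckloads
  Akron–C2: 35 truckloads
  Akron–C3: 20 truckloads
  Utica–C3: 80 truckloads
Total cost = 1400.
(Supply check: Yuma ships 60; Akron ships 85; Utica ships 80.)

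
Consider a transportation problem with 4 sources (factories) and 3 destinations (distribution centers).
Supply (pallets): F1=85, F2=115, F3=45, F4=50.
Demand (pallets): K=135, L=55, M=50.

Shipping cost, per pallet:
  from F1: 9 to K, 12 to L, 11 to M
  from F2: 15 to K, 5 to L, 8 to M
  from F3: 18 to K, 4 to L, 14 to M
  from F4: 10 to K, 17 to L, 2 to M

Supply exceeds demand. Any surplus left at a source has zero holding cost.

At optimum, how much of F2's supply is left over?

55

An optimal plan:
  F1->K: 85 × 9 = 765
  F2->K: 50 × 15 = 750
  F2->L: 10 × 5 = 50
  F3->L: 45 × 4 = 180
  F4->M: 50 × 2 = 100
Total cost = 1845.
F2 ships 60 of its 115, leaving 55.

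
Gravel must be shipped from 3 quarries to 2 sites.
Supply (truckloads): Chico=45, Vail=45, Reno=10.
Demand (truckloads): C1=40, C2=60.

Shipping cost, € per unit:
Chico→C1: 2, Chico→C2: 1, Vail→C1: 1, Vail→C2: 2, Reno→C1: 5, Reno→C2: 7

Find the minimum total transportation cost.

155

Optimal allocation:
  Chico–C2: 45 truckloads
  Vail–C1: 30 truckloads
  Vail–C2: 15 truckloads
  Reno–C1: 10 truckloads
Total cost = €155.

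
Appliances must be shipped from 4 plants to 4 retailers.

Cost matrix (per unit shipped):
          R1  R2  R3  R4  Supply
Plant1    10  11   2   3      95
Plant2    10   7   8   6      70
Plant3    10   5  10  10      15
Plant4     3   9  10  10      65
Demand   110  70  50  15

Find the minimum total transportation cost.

Optimal allocation:
  Plant1→R1: 30 × 10 = 300
  Plant1→R3: 50 × 2 = 100
  Plant1→R4: 15 × 3 = 45
  Plant2→R1: 15 × 10 = 150
  Plant2→R2: 55 × 7 = 385
  Plant3→R2: 15 × 5 = 75
  Plant4→R1: 65 × 3 = 195
Total = 300 + 100 + 45 + 150 + 385 + 75 + 195 = 1250.

1250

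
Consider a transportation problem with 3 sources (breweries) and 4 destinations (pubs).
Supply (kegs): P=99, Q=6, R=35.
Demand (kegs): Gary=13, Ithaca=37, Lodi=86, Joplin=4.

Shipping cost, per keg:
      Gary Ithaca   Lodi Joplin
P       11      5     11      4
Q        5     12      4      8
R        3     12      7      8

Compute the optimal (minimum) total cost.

1056

A cheapest plan:
  P→Ithaca: 37 × 5 = 185
  P→Lodi: 58 × 11 = 638
  P→Joplin: 4 × 4 = 16
  Q→Lodi: 6 × 4 = 24
  R→Gary: 13 × 3 = 39
  R→Lodi: 22 × 7 = 154
Total = 185 + 638 + 16 + 24 + 39 + 154 = 1056.
(Supply check: P ships 99; Q ships 6; R ships 35.)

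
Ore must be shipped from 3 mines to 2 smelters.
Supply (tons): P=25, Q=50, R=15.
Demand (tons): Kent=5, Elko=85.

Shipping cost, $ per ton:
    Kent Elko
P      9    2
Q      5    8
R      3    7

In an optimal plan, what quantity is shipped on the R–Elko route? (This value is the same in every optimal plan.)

Solving gives:
  P→Elko: 25 × $2 = $50
  Q→Elko: 50 × $8 = $400
  R→Kent: 5 × $3 = $15
  R→Elko: 10 × $7 = $70
Total cost = $535.
So R→Elko carries 10 tons.

10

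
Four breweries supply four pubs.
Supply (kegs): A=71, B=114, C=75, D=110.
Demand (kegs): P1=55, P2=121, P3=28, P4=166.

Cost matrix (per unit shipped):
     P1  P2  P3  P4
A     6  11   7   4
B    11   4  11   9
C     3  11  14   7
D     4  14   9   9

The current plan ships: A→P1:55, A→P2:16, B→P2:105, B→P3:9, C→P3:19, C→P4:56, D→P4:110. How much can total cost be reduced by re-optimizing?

Current plan cost = 55·6 + 16·11 + 105·4 + 9·11 + 19·14 + 56·7 + 110·9 = 2673.
Optimal plan:
  A–P4: 71 × 4 = 284
  B–P2: 114 × 4 = 456
  C–P2: 7 × 11 = 77
  C–P4: 68 × 7 = 476
  D–P1: 55 × 4 = 220
  D–P3: 28 × 9 = 252
  D–P4: 27 × 9 = 243
Optimal cost = 2008.
Saving = 2673 − 2008 = 665.

665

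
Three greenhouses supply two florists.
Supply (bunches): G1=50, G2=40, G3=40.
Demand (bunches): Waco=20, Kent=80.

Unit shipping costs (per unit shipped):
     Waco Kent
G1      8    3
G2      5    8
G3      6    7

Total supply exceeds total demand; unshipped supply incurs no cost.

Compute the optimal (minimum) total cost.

An optimal shipping plan:
  G1→Kent: 50 bunches
  G2→Waco: 20 bunches
  G3→Kent: 30 bunches
Total cost = 460.

460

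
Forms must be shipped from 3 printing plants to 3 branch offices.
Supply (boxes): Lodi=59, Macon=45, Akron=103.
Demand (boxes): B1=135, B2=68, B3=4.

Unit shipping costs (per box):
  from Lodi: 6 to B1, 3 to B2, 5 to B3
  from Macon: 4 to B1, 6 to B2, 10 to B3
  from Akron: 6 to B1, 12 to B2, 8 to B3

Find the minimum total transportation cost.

1001

An optimal shipping plan:
  Lodi->B2: 59 × 3 = 177
  Macon->B1: 36 × 4 = 144
  Macon->B2: 9 × 6 = 54
  Akron->B1: 99 × 6 = 594
  Akron->B3: 4 × 8 = 32
Total = 177 + 144 + 54 + 594 + 32 = 1001.
(Supply check: Lodi ships 59; Macon ships 45; Akron ships 103.)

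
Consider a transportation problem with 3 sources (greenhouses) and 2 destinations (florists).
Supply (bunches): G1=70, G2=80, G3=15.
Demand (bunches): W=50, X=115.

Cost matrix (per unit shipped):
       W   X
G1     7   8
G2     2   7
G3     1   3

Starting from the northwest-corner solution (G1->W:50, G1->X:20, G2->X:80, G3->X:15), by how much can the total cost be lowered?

200

Current plan cost = 50·7 + 20·8 + 80·7 + 15·3 = 1115.
Optimal plan:
  G1 to X: 70 bunches
  G2 to W: 50 bunches
  G2 to X: 30 bunches
  G3 to X: 15 bunches
Optimal cost = 915.
Saving = 1115 − 915 = 200.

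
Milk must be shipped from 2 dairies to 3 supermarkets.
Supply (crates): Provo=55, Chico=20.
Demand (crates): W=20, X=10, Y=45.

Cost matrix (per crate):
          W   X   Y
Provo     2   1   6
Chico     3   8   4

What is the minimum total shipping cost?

Optimal allocation:
  Provo to W: 20 crates
  Provo to X: 10 crates
  Provo to Y: 25 crates
  Chico to Y: 20 crates
Total cost = 280.

280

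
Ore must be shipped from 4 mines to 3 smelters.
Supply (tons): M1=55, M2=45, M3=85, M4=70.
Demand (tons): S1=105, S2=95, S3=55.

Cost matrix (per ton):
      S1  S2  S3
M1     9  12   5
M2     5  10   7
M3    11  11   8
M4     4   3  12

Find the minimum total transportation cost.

1645

One minimum-cost allocation:
  M1–S3: 55 × 5 = 275
  M2–S1: 45 × 5 = 225
  M3–S1: 60 × 11 = 660
  M3–S2: 25 × 11 = 275
  M4–S2: 70 × 3 = 210
Total = 275 + 225 + 660 + 275 + 210 = 1645.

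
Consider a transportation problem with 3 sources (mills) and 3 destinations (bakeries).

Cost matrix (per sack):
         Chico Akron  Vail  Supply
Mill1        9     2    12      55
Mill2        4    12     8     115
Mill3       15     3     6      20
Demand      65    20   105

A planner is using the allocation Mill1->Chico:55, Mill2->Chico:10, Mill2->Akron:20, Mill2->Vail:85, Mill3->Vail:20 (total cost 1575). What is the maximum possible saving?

Current plan cost = 55·9 + 10·4 + 20·12 + 85·8 + 20·6 = 1575.
Optimal plan:
  Mill1→Akron: 20 × 2 = 40
  Mill1→Vail: 35 × 12 = 420
  Mill2→Chico: 65 × 4 = 260
  Mill2→Vail: 50 × 8 = 400
  Mill3→Vail: 20 × 6 = 120
Optimal cost = 1240.
Saving = 1575 − 1240 = 335.

335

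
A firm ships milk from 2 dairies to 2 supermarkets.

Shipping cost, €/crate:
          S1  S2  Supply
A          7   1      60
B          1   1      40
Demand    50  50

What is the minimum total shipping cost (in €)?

One minimum-cost allocation:
  A–S1: 10 × €7 = €70
  A–S2: 50 × €1 = €50
  B–S1: 40 × €1 = €40
Total = 70 + 50 + 40 = €160.

160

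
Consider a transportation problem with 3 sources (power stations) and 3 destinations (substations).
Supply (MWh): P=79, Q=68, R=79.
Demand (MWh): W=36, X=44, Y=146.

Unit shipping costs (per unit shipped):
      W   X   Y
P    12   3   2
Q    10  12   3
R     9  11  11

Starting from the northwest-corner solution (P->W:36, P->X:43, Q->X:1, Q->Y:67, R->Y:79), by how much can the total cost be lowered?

483

Current plan cost = 36·12 + 43·3 + 1·12 + 67·3 + 79·11 = 1643.
Optimal plan:
  P–X: 1 × 3 = 3
  P–Y: 78 × 2 = 156
  Q–Y: 68 × 3 = 204
  R–W: 36 × 9 = 324
  R–X: 43 × 11 = 473
Optimal cost = 1160.
Saving = 1643 − 1160 = 483.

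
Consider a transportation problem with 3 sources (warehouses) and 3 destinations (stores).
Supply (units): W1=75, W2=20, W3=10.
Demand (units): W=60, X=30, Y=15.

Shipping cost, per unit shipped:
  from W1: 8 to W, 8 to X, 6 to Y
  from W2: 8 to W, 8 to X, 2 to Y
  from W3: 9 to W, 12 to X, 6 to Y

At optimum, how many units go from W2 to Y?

15

Optimal shipments:
  W1–W: 45 units
  W1–X: 30 units
  W2–W: 5 units
  W2–Y: 15 units
  W3–W: 10 units
Total cost = 760.
So W2→Y carries 15 units.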